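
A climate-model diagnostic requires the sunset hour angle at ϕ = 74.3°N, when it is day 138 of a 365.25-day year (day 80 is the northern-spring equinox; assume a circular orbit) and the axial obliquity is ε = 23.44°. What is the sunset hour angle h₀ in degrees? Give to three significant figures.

h₀ = 180°

Solar longitude: L_s = 360° × (138 − 80)/365.25 = 57.166°.
sin δ = sin 23.44° × sin 57.166° = 0.33424, so δ = +19.526°.
Sunrise equation: cos h₀ = −tan ϕ · tan δ = -1.2617 ≤ −1, so the Sun never sets (polar day) and h₀ = π.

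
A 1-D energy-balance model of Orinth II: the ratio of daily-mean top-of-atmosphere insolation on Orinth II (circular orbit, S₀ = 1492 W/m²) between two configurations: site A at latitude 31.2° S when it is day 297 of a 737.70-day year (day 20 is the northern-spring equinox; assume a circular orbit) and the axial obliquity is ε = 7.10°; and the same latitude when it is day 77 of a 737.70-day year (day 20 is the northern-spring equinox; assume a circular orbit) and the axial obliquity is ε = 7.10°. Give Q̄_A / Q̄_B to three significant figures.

— Configuration A (φ=-31.2°):
Solar longitude: λ_s = 360° × (297 − 20)/737.70 = 135.177°.
sin δ = sin 7.10° × sin 135.177° = 0.08713, so δ = +4.998°.
cos H₀ = −tan(-31.2°) tan(+4.998°) = 0.0530, H₀ = 1.5178 rad.
Bracket: H₀ sin φ sin δ + cos φ cos δ sin H₀ = 1.5178×-0.51803×0.08713 + 0.85536×0.99620×0.99860 = -0.068507 + 0.850917 = 0.782410.
Q̄ = (S₀/π) × [bracket] = (1492/π) × 0.782410 = 371.58 W/m².
— Configuration B (φ=-31.2°):
Solar longitude: λ_s = 360° × (77 − 20)/737.70 = 27.816°.
sin δ = sin 7.10° × sin 27.816° = 0.05768, so δ = +3.306°.
cos H₀ = −tan(-31.2°) tan(+3.306°) = 0.0350, H₀ = 1.5358 rad.
Bracket: H₀ sin φ sin δ + cos φ cos δ sin H₀ = 1.5358×-0.51803×0.05768 + 0.85536×0.99834×0.99939 = -0.045890 + 0.853419 = 0.807529.
Q̄ = (S₀/π) × [bracket] = (1492/π) × 0.807529 = 383.51 W/m².
Ratio Q̄_A / Q̄_B = 371.58 / 383.51 = 0.9689.

Q̄_A / Q̄_B ≈ 0.969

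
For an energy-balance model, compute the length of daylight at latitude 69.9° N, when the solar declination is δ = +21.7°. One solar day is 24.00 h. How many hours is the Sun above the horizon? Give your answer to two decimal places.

Sunrise equation: cos h₀ = −tan ϕ · tan δ = -1.0874 ≤ −1, so the Sun never sets (polar day) and h₀ = π.
Daylight = 2h₀/(2π) × 24.00 h = (3.1416/π) × 24.00 = 24.00 h.

24.00 h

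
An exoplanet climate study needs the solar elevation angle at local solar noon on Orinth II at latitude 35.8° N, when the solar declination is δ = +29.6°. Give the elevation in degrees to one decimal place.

83.8°

At local noon the hour angle is zero, so the zenith angle equals |φ − δ| = |+35.8° − (+29.600°)| = 6.200°.
Elevation = 90° − 6.200° = 83.8°.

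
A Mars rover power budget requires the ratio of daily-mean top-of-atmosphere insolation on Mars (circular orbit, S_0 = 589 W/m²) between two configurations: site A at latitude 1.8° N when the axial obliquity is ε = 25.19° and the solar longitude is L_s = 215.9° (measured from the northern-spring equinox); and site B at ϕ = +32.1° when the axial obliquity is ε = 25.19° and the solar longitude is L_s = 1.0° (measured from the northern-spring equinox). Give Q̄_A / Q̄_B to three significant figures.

— Configuration A (ϕ=+1.8°):
Solar declination: sin δ = sin ε · sin L_s = sin 25.19° × sin 215.9° = -0.24957, so δ = -14.452°.
cos h₀ = −tan(+1.8°) tan(-14.452°) = 0.0081, h₀ = 1.5627 rad.
Bracket: h₀ sin ϕ sin δ + cos ϕ cos δ sin h₀ = 1.5627×0.03141×-0.24957 + 0.99951×0.96836×0.99997 = -0.012250 + 0.967856 = 0.955606.
Q̄ = (S_0/π) × [bracket] = (589/π) × 0.955606 = 179.16 W/m².
— Configuration B (ϕ=+32.1°):
Solar declination: sin δ = sin ε · sin L_s = sin 25.19° × sin 1.0° = 0.00743, so δ = +0.426°.
cos h₀ = −tan(+32.1°) tan(+0.426°) = -0.0047, h₀ = 1.5755 rad.
Bracket: h₀ sin ϕ sin δ + cos ϕ cos δ sin h₀ = 1.5755×0.53140×0.00743 + 0.84712×0.99997×0.99999 = 0.006221 + 0.847086 = 0.853307.
Q̄ = (S_0/π) × [bracket] = (589/π) × 0.853307 = 159.98 W/m².
Ratio Q̄_A / Q̄_B = 179.16 / 159.98 = 1.120.

Q̄_A / Q̄_B ≈ 1.12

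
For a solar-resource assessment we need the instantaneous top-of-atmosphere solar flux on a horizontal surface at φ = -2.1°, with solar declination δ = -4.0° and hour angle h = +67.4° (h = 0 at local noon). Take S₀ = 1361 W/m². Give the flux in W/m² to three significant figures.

525 W/m²

cos θ_z = sin φ sin δ + cos φ cos δ cos h = 0.002556 + 0.383102 = 0.385658.
Flux = S₀ · cos θ_z = 1361 × 0.385658 = 524.9 W/m².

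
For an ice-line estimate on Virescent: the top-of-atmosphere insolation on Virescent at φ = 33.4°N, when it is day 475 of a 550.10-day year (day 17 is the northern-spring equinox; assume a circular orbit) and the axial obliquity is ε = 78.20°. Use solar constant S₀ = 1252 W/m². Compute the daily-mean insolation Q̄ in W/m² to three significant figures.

Solar longitude: λ_s = 360° × (475 − 17)/550.10 = 299.727°.
sin δ = sin 78.20° × sin 299.727° = -0.85004, so δ = -58.216°.
cos H₀ = −tan(+33.4°) tan(-58.216°) = 1.0641 ≥ 1 ⇒ polar night, H₀ = 0 and Q̄ = 0.

Q̄ ≈ 0.00 W/m²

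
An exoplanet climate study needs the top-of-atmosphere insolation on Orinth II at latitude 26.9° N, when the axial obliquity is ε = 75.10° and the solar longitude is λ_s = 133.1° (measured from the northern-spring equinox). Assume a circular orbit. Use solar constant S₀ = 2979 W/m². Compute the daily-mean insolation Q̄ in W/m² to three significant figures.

Solar declination: sin δ = sin ε · sin λ_s = sin 75.10° × sin 133.1° = 0.70561, so δ = +44.879°.
cos H₀ = −tan(+26.9°) tan(+44.879°) = -0.5052, H₀ = 2.1004 rad.
Bracket: H₀ sin φ sin δ + cos φ cos δ sin H₀ = 2.1004×0.45243×0.70561 + 0.89180×0.70860×0.86301 = 0.670530 + 0.545361 = 1.215891.
Q̄ = (S₀/π) × [bracket] = (2979/π) × 1.215891 = 1153 W/m².

Q̄ ≈ 1.15e+03 W/m²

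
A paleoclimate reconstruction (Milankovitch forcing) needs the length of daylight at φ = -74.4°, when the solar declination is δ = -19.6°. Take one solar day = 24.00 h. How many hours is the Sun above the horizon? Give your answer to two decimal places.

Sunrise equation: cos H₀ = −tan φ · tan δ = -1.2753 ≤ −1, so the Sun never sets (polar day) and H₀ = π.
Daylight = 2H₀/(2π) × 24.00 h = (3.1416/π) × 24.00 = 24.00 h.

24.00 h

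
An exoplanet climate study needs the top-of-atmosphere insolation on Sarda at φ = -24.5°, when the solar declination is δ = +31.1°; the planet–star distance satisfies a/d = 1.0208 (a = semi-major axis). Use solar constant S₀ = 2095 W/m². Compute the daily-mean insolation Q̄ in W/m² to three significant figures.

Q̄ ≈ 328 W/m²

cos H₀ = −tan(-24.5°) tan(+31.100°) = 0.2749, H₀ = 1.2923 rad.
Bracket: H₀ sin φ sin δ + cos φ cos δ sin H₀ = 1.2923×-0.41469×0.51653 + 0.90996×0.85627×0.96147 = -0.276810 + 0.749150 = 0.472340.
Inverse-square distance factor (a/d)² = 1.0208² = 1.042033.
Q̄ = (S₀/π) × 1.042033 × [bracket] = (2095/π) × 1.042033 × 0.472340 = 328.2 W/m².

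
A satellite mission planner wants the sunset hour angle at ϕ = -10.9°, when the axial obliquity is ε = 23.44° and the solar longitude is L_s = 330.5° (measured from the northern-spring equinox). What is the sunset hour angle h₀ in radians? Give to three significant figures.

Solar declination: sin δ = sin ε · sin L_s = sin 23.44° × sin 330.5° = -0.19588, so δ = -11.296°.
cos h₀ = −tan ϕ · tan δ = −tan(-10.9°) × tan(-11.296°) = -0.0385, so h₀ = 1.6093 rad = 92.20°.

h₀ = 1.61 rad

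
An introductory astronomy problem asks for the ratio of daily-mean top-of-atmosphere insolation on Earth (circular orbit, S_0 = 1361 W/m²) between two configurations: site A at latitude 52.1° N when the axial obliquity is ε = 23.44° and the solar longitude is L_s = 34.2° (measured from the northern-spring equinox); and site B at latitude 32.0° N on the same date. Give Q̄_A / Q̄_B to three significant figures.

— Configuration A (ϕ=+52.1°):
Solar declination: sin δ = sin ε · sin L_s = sin 23.44° × sin 34.2° = 0.22359, so δ = +12.920°.
cos h₀ = −tan(+52.1°) tan(+12.920°) = -0.2947, h₀ = 1.8699 rad.
Bracket: h₀ sin ϕ sin δ + cos ϕ cos δ sin h₀ = 1.8699×0.78908×0.22359 + 0.61429×0.97468×0.95560 = 0.329907 + 0.572152 = 0.902059.
Q̄ = (S_0/π) × [bracket] = (1361/π) × 0.902059 = 390.79 W/m².
— Configuration B (ϕ=+32.0°):
cos h₀ = −tan(+32.0°) tan(+12.920°) = -0.1433, h₀ = 1.7146 rad.
Bracket: h₀ sin ϕ sin δ + cos ϕ cos δ sin h₀ = 1.7146×0.52992×0.22359 + 0.84805×0.97468×0.98967 = 0.203154 + 0.818039 = 1.021193.
Q̄ = (S_0/π) × [bracket] = (1361/π) × 1.021193 = 442.40 W/m².
Ratio Q̄_A / Q̄_B = 390.79 / 442.40 = 0.8833.

Q̄_A / Q̄_B ≈ 0.883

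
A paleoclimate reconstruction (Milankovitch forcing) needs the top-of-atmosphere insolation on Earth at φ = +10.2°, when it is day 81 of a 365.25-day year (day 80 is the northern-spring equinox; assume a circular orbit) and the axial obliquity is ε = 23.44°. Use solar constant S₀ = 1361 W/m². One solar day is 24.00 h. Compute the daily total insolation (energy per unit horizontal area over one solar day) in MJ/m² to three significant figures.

Solar longitude: λ_s = 360° × (81 − 80)/365.25 = 0.986°.
sin δ = sin 23.44° × sin 0.986° = 0.00684, so δ = +0.392°.
cos H₀ = −tan(+10.2°) tan(+0.392°) = -0.0012, H₀ = 1.5720 rad.
Bracket: H₀ sin φ sin δ + cos φ cos δ sin H₀ = 1.5720×0.17708×0.00684 + 0.98420×0.99998×1.00000 = 0.001904 + 0.984180 = 0.986084.
Q̄ = (S₀/π) × [bracket] = (1361/π) × 0.986084 = 427.19 W/m².
Daily total = Q̄ × 24.00 h × 3600 s/h = 427.19 × 24.00 × 3600 / 10⁶ = 36.91 MJ/m².

36.9 MJ/m²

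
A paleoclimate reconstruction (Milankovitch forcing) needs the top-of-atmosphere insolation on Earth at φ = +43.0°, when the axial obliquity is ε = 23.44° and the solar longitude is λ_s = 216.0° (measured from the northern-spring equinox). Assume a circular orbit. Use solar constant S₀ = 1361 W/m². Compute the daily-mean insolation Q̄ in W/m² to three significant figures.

Solar declination: sin δ = sin ε · sin λ_s = sin 23.44° × sin 216.0° = -0.23381, so δ = -13.522°.
cos H₀ = −tan(+43.0°) tan(-13.522°) = 0.2243, H₀ = 1.3446 rad.
Bracket: H₀ sin φ sin δ + cos φ cos δ sin H₀ = 1.3446×0.68200×-0.23381 + 0.73135×0.97228×0.97453 = -0.214408 + 0.692966 = 0.478558.
Q̄ = (S₀/π) × [bracket] = (1361/π) × 0.478558 = 207.3 W/m².

Q̄ ≈ 207 W/m²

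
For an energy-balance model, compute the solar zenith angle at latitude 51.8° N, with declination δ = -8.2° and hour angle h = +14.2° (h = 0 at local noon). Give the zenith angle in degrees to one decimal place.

cos θ_z = sin ϕ sin δ + cos ϕ cos δ cos h = -0.112086 + 0.593384 = 0.481298.
θ_z = arccos(0.481298) = 61.2°.

θ_z = 61.2°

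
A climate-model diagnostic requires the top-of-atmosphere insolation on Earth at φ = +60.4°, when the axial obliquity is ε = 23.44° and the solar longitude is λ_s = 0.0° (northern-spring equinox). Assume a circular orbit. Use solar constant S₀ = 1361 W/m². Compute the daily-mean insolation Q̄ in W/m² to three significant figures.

Solar declination: sin δ = sin ε · sin λ_s = sin 23.44° × sin 0.0° = 0.00000, so δ = +0.000°.
cos H₀ = −tan(+60.4°) tan(+0.000°) = -0.0000, H₀ = 1.5708 rad.
Bracket: H₀ sin φ sin δ + cos φ cos δ sin H₀ = 1.5708×0.86949×0.00000 + 0.49394×1.00000×1.00000 = 0.000000 + 0.493940 = 0.493940.
Q̄ = (S₀/π) × [bracket] = (1361/π) × 0.493940 = 214.0 W/m².

Q̄ ≈ 214 W/m²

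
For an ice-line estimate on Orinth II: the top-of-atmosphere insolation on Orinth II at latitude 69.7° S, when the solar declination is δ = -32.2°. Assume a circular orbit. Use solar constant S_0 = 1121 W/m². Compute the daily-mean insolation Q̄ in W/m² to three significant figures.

Q̄ ≈ 560 W/m²

cos h₀ = −tan(-69.7°) tan(-32.200°) = -1.7024 ≤ −1 ⇒ polar day, h₀ = π.
Bracket: h₀ sin ϕ sin δ + cos ϕ cos δ sin h₀ = 3.1416×-0.93789×-0.53288 + 0.34694×0.84619×0.00000 = 1.570118 + 0.000000 = 1.570118.
Q̄ = (S_0/π) × [bracket] = (1121/π) × 1.570118 = 560.3 W/m².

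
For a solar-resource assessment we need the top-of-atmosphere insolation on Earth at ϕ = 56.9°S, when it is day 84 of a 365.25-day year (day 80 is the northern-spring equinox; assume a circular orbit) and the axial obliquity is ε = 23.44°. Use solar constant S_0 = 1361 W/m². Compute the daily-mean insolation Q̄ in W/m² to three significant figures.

Q̄ ≈ 221 W/m²

Solar longitude: L_s = 360° × (84 − 80)/365.25 = 3.943°.
sin δ = sin 23.44° × sin 3.943° = 0.02735, so δ = +1.567°.
cos h₀ = −tan(-56.9°) tan(+1.567°) = 0.0420, h₀ = 1.5288 rad.
Bracket: h₀ sin ϕ sin δ + cos ϕ cos δ sin h₀ = 1.5288×-0.83772×0.02735 + 0.54610×0.99963×0.99912 = -0.035027 + 0.545418 = 0.510391.
Q̄ = (S_0/π) × [bracket] = (1361/π) × 0.510391 = 221.1 W/m².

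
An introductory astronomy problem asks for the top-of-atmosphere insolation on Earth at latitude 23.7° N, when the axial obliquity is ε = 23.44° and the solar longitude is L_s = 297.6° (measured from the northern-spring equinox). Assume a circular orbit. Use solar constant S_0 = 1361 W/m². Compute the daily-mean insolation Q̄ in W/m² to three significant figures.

Solar declination: sin δ = sin ε · sin L_s = sin 23.44° × sin 297.6° = -0.35252, so δ = -20.642°.
cos h₀ = −tan(+23.7°) tan(-20.642°) = 0.1654, h₀ = 1.4047 rad.
Bracket: h₀ sin ϕ sin δ + cos ϕ cos δ sin h₀ = 1.4047×0.40195×-0.35252 + 0.91566×0.93580×0.98623 = -0.199040 + 0.845075 = 0.646035.
Q̄ = (S_0/π) × [bracket] = (1361/π) × 0.646035 = 279.9 W/m².

Q̄ ≈ 280 W/m²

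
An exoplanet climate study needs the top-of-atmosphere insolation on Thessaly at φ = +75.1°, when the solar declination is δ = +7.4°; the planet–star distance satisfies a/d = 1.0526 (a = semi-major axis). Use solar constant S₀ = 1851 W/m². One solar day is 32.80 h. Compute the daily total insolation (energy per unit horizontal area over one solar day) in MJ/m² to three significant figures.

cos H₀ = −tan(+75.1°) tan(+7.400°) = -0.4881, H₀ = 2.0807 rad.
Bracket: H₀ sin φ sin δ + cos φ cos δ sin H₀ = 2.0807×0.96638×0.12880 + 0.25713×0.99167×0.87278 = 0.258984 + 0.222549 = 0.481533.
Inverse-square distance factor (a/d)² = 1.0526² = 1.107967.
Q̄ = (S₀/π) × 1.107967 × [bracket] = (1851/π) × 1.107967 × 0.481533 = 314.35 W/m².
Daily total = Q̄ × 32.80 h × 3600 s/h = 314.35 × 32.80 × 3600 / 10⁶ = 37.12 MJ/m².

37.1 MJ/m²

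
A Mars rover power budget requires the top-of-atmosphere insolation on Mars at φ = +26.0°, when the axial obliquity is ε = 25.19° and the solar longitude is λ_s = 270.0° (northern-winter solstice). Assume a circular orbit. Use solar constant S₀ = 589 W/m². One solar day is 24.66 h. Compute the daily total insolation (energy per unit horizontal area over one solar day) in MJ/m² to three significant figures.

9.02 MJ/m²

Solar declination: sin δ = sin ε · sin λ_s = sin 25.19° × sin 270.0° = -0.42562, so δ = -25.190°.
cos H₀ = −tan(+26.0°) tan(-25.190°) = 0.2294, H₀ = 1.3393 rad.
Bracket: H₀ sin φ sin δ + cos φ cos δ sin H₀ = 1.3393×0.43837×-0.42562 + 0.89879×0.90490×0.97333 = -0.249885 + 0.791624 = 0.541739.
Q̄ = (S₀/π) × [bracket] = (589/π) × 0.541739 = 101.57 W/m².
Daily total = Q̄ × 24.66 h × 3600 s/h = 101.57 × 24.66 × 3600 / 10⁶ = 9.017 MJ/m².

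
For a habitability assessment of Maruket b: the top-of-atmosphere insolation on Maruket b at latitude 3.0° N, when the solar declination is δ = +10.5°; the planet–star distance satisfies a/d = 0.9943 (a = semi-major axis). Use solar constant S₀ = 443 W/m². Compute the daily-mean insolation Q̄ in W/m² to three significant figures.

Q̄ ≈ 139 W/m²

cos H₀ = −tan(+3.0°) tan(+10.500°) = -0.0097, H₀ = 1.5805 rad.
Bracket: H₀ sin φ sin δ + cos φ cos δ sin H₀ = 1.5805×0.05234×0.18224 + 0.99863×0.98325×0.99995 = 0.015076 + 0.981854 = 0.996930.
Inverse-square distance factor (a/d)² = 0.9943² = 0.988632.
Q̄ = (S₀/π) × 0.988632 × [bracket] = (443/π) × 0.988632 × 0.996930 = 139.0 W/m².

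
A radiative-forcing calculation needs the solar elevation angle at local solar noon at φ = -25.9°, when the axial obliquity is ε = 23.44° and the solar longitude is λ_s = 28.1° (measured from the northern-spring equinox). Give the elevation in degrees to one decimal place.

Solar declination: sin δ = sin ε · sin λ_s = sin 23.44° × sin 28.1° = 0.18736, so δ = +10.799°.
At local noon the hour angle is zero, so the zenith angle equals |φ − δ| = |-25.9° − (+10.799°)| = 36.699°.
Elevation = 90° − 36.699° = 53.3°.

53.3°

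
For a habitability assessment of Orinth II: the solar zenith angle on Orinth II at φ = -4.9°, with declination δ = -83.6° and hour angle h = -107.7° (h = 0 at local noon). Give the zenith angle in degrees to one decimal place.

θ_z = 87.1°

cos θ_z = sin φ sin δ + cos φ cos δ cos h = 0.084885 + -0.033766 = 0.051119.
θ_z = arccos(0.051119) = 87.1°.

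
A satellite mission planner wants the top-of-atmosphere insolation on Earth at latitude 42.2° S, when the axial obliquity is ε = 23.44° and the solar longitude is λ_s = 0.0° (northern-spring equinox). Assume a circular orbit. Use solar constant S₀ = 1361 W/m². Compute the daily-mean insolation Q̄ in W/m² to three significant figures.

Solar declination: sin δ = sin ε · sin λ_s = sin 23.44° × sin 0.0° = 0.00000, so δ = +0.000°.
cos H₀ = −tan(-42.2°) tan(+0.000°) = 0.0000, H₀ = 1.5708 rad.
Bracket: H₀ sin φ sin δ + cos φ cos δ sin H₀ = 1.5708×-0.67172×0.00000 + 0.74080×1.00000×1.00000 = -0.000000 + 0.740800 = 0.740800.
Q̄ = (S₀/π) × [bracket] = (1361/π) × 0.740800 = 320.9 W/m².

Q̄ ≈ 321 W/m²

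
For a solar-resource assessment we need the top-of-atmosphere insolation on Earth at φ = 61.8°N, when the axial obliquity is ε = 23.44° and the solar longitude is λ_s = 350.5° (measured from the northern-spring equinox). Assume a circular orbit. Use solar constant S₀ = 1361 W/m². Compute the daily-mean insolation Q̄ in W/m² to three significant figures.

Solar declination: sin δ = sin ε · sin λ_s = sin 23.44° × sin 350.5° = -0.06565, so δ = -3.764°.
cos H₀ = −tan(+61.8°) tan(-3.764°) = 0.1227, H₀ = 1.4478 rad.
Bracket: H₀ sin φ sin δ + cos φ cos δ sin H₀ = 1.4478×0.88130×-0.06565 + 0.47255×0.99784×0.99244 = -0.083766 + 0.467965 = 0.384199.
Q̄ = (S₀/π) × [bracket] = (1361/π) × 0.384199 = 166.4 W/m².

Q̄ ≈ 166 W/m²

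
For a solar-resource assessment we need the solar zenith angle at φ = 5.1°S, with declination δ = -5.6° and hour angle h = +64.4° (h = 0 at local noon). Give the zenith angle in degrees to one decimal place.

cos θ_z = sin φ sin δ + cos φ cos δ cos h = 0.008675 + 0.428321 = 0.436996.
θ_z = arccos(0.436996) = 64.1°.

θ_z = 64.1°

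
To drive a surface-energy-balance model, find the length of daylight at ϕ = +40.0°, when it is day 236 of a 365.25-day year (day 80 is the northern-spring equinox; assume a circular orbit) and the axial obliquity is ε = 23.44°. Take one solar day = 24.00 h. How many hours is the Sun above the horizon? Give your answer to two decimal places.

Solar longitude: L_s = 360° × (236 − 80)/365.25 = 153.758°.
sin δ = sin 23.44° × sin 153.758° = 0.17589, so δ = +10.130°.
cos h₀ = −tan ϕ · tan δ = −tan(+40.0°) × tan(+10.130°) = -0.1499, so h₀ = 1.7213 rad = 98.62°.
Daylight = 2h₀/(2π) × 24.00 h = (1.7213/π) × 24.00 = 13.15 h.

13.15 h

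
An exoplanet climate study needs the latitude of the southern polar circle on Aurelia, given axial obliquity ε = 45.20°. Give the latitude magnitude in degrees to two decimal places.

44.80°

The polar circle is the lowest latitude that experiences at least one full rotation of continuous darkness at the northern-summer solstice; it lies at |φ| = 90° − ε = 90° − 45.20° = 44.80°.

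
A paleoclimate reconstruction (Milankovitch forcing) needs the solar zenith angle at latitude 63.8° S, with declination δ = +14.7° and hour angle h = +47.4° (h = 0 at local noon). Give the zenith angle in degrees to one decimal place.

θ_z = 86.5°

cos θ_z = sin φ sin δ + cos φ cos δ cos h = -0.227686 + 0.289063 = 0.061377.
θ_z = arccos(0.061377) = 86.5°.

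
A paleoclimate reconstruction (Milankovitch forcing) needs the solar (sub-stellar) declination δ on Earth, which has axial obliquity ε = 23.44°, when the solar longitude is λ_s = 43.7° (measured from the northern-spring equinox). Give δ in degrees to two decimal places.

δ = +15.95°

sin δ = sin ε · sin λ_s = sin 23.44° × sin 43.7° = 0.274825.
δ = arcsin(0.274825) = +15.95°.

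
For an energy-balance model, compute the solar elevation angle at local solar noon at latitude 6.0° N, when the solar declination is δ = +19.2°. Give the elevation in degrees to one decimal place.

76.8°

At local noon the hour angle is zero, so the zenith angle equals |ϕ − δ| = |+6.0° − (+19.200°)| = 13.200°.
Elevation = 90° − 13.200° = 76.8°.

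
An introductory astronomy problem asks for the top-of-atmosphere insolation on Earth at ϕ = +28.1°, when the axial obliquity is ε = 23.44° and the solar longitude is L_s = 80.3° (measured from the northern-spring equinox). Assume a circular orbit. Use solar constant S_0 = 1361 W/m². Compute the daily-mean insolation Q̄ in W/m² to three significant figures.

Q̄ ≈ 486 W/m²

Solar declination: sin δ = sin ε · sin L_s = sin 23.44° × sin 80.3° = 0.39210, so δ = +23.085°.
cos h₀ = −tan(+28.1°) tan(+23.085°) = -0.2276, h₀ = 1.8004 rad.
Bracket: h₀ sin ϕ sin δ + cos ϕ cos δ sin h₀ = 1.8004×0.47101×0.39210 + 0.88213×0.91992×0.97376 = 0.332503 + 0.790196 = 1.122699.
Q̄ = (S_0/π) × [bracket] = (1361/π) × 1.122699 = 486.4 W/m².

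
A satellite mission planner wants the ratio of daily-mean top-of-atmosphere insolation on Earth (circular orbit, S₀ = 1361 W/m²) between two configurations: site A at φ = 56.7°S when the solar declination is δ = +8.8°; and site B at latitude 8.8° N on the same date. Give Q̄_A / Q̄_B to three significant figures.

— Configuration A (φ=-56.7°):
cos H₀ = −tan(-56.7°) tan(+8.800°) = 0.2357, H₀ = 1.3329 rad.
Bracket: H₀ sin φ sin δ + cos φ cos δ sin H₀ = 1.3329×-0.83581×0.15299 + 0.54902×0.98823×0.97183 = -0.170439 + 0.527274 = 0.356835.
Q̄ = (S₀/π) × [bracket] = (1361/π) × 0.356835 = 154.59 W/m².
— Configuration B (φ=+8.8°):
cos H₀ = −tan(+8.8°) tan(+8.800°) = -0.0240, H₀ = 1.5948 rad.
Bracket: H₀ sin φ sin δ + cos φ cos δ sin H₀ = 1.5948×0.15299×0.15299 + 0.98823×0.98823×0.99971 = 0.037328 + 0.976315 = 1.013643.
Q̄ = (S₀/π) × [bracket] = (1361/π) × 1.013643 = 439.13 W/m².
Ratio Q̄_A / Q̄_B = 154.59 / 439.13 = 0.3520.

Q̄_A / Q̄_B ≈ 0.352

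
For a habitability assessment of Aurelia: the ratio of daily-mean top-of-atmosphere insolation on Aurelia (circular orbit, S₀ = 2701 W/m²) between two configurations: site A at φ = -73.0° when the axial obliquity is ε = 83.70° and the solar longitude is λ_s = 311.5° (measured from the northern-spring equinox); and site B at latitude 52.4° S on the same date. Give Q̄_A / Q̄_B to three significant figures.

— Configuration A (φ=-73.0°):
Solar declination: sin δ = sin ε · sin λ_s = sin 83.70° × sin 311.5° = -0.74443, so δ = -48.110°.
cos H₀ = −tan(-73.0°) tan(-48.110°) = -3.6468 ≤ −1 ⇒ polar day, H₀ = π.
Bracket: H₀ sin φ sin δ + cos φ cos δ sin H₀ = 3.1416×-0.95630×-0.74443 + 0.29237×0.66770×0.00000 = 2.236500 + 0.000000 = 2.236500.
Q̄ = (S₀/π) × [bracket] = (2701/π) × 2.236500 = 1922.8 W/m².
— Configuration B (φ=-52.4°):
cos H₀ = −tan(-52.4°) tan(-48.110°) = -1.4478 ≤ −1 ⇒ polar day, H₀ = π.
Bracket: H₀ sin φ sin δ + cos φ cos δ sin H₀ = 3.1416×-0.79229×-0.74443 + 0.61015×0.66770×0.00000 = 1.852930 + 0.000000 = 1.852930.
Q̄ = (S₀/π) × [bracket] = (2701/π) × 1.852930 = 1593.1 W/m².
Ratio Q̄_A / Q̄_B = 1922.8 / 1593.1 = 1.207.

Q̄_A / Q̄_B ≈ 1.21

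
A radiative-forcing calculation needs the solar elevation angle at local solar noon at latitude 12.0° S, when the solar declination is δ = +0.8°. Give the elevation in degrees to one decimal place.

At local noon the hour angle is zero, so the zenith angle equals |ϕ − δ| = |-12.0° − (+0.800°)| = 12.800°.
Elevation = 90° − 12.800° = 77.2°.

77.2°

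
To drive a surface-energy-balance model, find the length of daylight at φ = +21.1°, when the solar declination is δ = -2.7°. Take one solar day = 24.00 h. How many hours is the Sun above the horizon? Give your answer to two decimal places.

cos H₀ = −tan φ · tan δ = −tan(+21.1°) × tan(-2.700°) = 0.0182, so H₀ = 1.5526 rad = 88.96°.
Daylight = 2H₀/(2π) × 24.00 h = (1.5526/π) × 24.00 = 11.86 h.

11.86 h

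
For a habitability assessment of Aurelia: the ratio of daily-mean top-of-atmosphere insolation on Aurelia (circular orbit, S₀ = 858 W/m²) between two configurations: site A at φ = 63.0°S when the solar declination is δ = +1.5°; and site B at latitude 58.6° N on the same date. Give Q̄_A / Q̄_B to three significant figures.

Q̄_A / Q̄_B ≈ 0.751

— Configuration A (φ=-63.0°):
cos H₀ = −tan(-63.0°) tan(+1.500°) = 0.0514, H₀ = 1.5194 rad.
Bracket: H₀ sin φ sin δ + cos φ cos δ sin H₀ = 1.5194×-0.89101×0.02618 + 0.45399×0.99966×0.99868 = -0.035442 + 0.453237 = 0.417795.
Q̄ = (S₀/π) × [bracket] = (858/π) × 0.417795 = 114.10 W/m².
— Configuration B (φ=+58.6°):
cos H₀ = −tan(+58.6°) tan(+1.500°) = -0.0429, H₀ = 1.6137 rad.
Bracket: H₀ sin φ sin δ + cos φ cos δ sin H₀ = 1.6137×0.85355×0.02618 + 0.52101×0.99966×0.99908 = 0.036060 + 0.520354 = 0.556414.
Q̄ = (S₀/π) × [bracket] = (858/π) × 0.556414 = 151.96 W/m².
Ratio Q̄_A / Q̄_B = 114.10 / 151.96 = 0.7509.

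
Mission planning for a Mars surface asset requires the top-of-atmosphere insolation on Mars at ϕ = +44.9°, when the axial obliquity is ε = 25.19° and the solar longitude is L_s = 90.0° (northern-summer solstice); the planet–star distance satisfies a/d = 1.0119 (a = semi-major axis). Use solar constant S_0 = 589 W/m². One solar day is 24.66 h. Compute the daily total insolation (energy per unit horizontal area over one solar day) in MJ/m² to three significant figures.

20.2 MJ/m²

Solar declination: sin δ = sin ε · sin L_s = sin 25.19° × sin 90.0° = 0.42562, so δ = +25.190°.
cos h₀ = −tan(+44.9°) tan(+25.190°) = -0.4687, h₀ = 2.0586 rad.
Bracket: h₀ sin ϕ sin δ + cos ϕ cos δ sin h₀ = 2.0586×0.70587×0.42562 + 0.70834×0.90490×0.88335 = 0.618470 + 0.566207 = 1.184677.
Inverse-square distance factor (a/d)² = 1.0119² = 1.023942.
Q̄ = (S_0/π) × 1.023942 × [bracket] = (589/π) × 1.023942 × 1.184677 = 227.43 W/m².
Daily total = Q̄ × 24.66 h × 3600 s/h = 227.43 × 24.66 × 3600 / 10⁶ = 20.19 MJ/m².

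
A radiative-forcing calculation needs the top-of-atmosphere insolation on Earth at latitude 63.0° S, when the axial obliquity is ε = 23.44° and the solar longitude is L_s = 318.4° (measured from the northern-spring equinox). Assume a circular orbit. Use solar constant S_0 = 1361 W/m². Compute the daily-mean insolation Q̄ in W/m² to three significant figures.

Solar declination: sin δ = sin ε · sin L_s = sin 23.44° × sin 318.4° = -0.26410, so δ = -15.314°.
cos h₀ = −tan(-63.0°) tan(-15.314°) = -0.5374, h₀ = 2.1382 rad.
Bracket: h₀ sin ϕ sin δ + cos ϕ cos δ sin h₀ = 2.1382×-0.89101×-0.26410 + 0.45399×0.96449×0.84332 = 0.503152 + 0.369264 = 0.872416.
Q̄ = (S_0/π) × [bracket] = (1361/π) × 0.872416 = 377.9 W/m².

Q̄ ≈ 378 W/m²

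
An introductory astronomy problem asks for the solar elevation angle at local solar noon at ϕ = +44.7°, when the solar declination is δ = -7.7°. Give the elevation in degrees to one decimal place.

37.6°

At local noon the hour angle is zero, so the zenith angle equals |ϕ − δ| = |+44.7° − (-7.700°)| = 52.400°.
Elevation = 90° − 52.400° = 37.6°.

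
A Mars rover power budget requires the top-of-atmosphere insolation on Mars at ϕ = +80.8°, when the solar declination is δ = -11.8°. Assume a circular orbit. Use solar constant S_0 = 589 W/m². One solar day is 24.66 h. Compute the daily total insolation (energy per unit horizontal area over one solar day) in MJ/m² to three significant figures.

0.00 MJ/m²

cos h₀ = −tan(+80.8°) tan(-11.800°) = 1.2899 ≥ 1 ⇒ polar night, h₀ = 0 and Q̄ = 0.
Daily total = Q̄ × 24.66 h × 3600 s/h = 0.00 MJ/m².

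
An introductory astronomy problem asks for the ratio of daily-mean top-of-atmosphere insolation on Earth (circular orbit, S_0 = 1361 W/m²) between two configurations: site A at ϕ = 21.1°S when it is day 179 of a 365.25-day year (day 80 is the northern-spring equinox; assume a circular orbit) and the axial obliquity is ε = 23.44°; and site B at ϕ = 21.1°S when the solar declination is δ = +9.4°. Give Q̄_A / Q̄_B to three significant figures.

Q̄_A / Q̄_B ≈ 0.779

— Configuration A (ϕ=-21.1°):
Solar longitude: L_s = 360° × (179 − 80)/365.25 = 97.577°.
sin δ = sin 23.44° × sin 97.577° = 0.39432, so δ = +23.223°.
cos h₀ = −tan(-21.1°) tan(+23.223°) = 0.1656, h₀ = 1.4045 rad.
Bracket: h₀ sin ϕ sin δ + cos ϕ cos δ sin h₀ = 1.4045×-0.36000×0.39432 + 0.93295×0.91898×0.98620 = -0.199376 + 0.845531 = 0.646155.
Q̄ = (S_0/π) × [bracket] = (1361/π) × 0.646155 = 279.93 W/m².
— Configuration B (ϕ=-21.1°):
cos h₀ = −tan(-21.1°) tan(+9.400°) = 0.0639, h₀ = 1.5069 rad.
Bracket: h₀ sin ϕ sin δ + cos ϕ cos δ sin h₀ = 1.5069×-0.36000×0.16333 + 0.93295×0.98657×0.99796 = -0.088604 + 0.918543 = 0.829939.
Q̄ = (S_0/π) × [bracket] = (1361/π) × 0.829939 = 359.55 W/m².
Ratio Q̄_A / Q̄_B = 279.93 / 359.55 = 0.7786.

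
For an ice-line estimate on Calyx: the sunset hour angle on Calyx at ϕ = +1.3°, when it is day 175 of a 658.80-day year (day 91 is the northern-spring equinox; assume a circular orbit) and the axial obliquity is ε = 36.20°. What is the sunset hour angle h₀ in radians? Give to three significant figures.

h₀ = 1.58 rad

Solar longitude: L_s = 360° × (175 − 91)/658.80 = 45.902°.
sin δ = sin 36.20° × sin 45.902° = 0.42414, so δ = +25.096°.
cos h₀ = −tan ϕ · tan δ = −tan(+1.3°) × tan(+25.096°) = -0.0106, so h₀ = 1.5814 rad = 90.61°.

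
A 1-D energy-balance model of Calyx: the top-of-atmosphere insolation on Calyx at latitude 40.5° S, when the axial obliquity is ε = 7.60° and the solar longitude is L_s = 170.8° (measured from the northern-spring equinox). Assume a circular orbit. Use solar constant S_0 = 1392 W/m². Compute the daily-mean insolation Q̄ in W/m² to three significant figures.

Q̄ ≈ 327 W/m²

Solar declination: sin δ = sin ε · sin L_s = sin 7.60° × sin 170.8° = 0.02115, so δ = +1.212°.
cos h₀ = −tan(-40.5°) tan(+1.212°) = 0.0181, h₀ = 1.5527 rad.
Bracket: h₀ sin ϕ sin δ + cos ϕ cos δ sin h₀ = 1.5527×-0.64945×0.02115 + 0.76041×0.99978×0.99984 = -0.021328 + 0.760121 = 0.738793.
Q̄ = (S_0/π) × [bracket] = (1392/π) × 0.738793 = 327.3 W/m².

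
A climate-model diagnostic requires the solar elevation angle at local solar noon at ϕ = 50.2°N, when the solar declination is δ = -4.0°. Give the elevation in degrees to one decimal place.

35.8°

At local noon the hour angle is zero, so the zenith angle equals |ϕ − δ| = |+50.2° − (-4.000°)| = 54.200°.
Elevation = 90° − 54.200° = 35.8°.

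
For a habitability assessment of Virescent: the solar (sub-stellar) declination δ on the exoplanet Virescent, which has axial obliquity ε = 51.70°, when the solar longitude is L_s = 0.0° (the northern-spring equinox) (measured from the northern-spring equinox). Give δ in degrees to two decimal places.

δ = +0.00°

sin δ = sin ε · sin L_s = sin 51.70° × sin 0.0° = 0.000000.
δ = arcsin(0.000000) = +0.00°.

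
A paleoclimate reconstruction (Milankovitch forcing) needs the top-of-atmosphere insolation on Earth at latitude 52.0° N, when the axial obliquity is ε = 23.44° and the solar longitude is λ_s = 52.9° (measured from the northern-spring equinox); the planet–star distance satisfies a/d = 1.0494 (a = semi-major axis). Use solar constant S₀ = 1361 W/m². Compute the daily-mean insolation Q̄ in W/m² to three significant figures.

Solar declination: sin δ = sin ε · sin λ_s = sin 23.44° × sin 52.9° = 0.31727, so δ = +18.498°.
cos H₀ = −tan(+52.0°) tan(+18.498°) = -0.4282, H₀ = 2.0133 rad.
Bracket: H₀ sin φ sin δ + cos φ cos δ sin H₀ = 2.0133×0.78801×0.31727 + 0.61566×0.94834×0.90368 = 0.503349 + 0.527618 = 1.030967.
Inverse-square distance factor (a/d)² = 1.0494² = 1.101240.
Q̄ = (S₀/π) × 1.101240 × [bracket] = (1361/π) × 1.101240 × 1.030967 = 491.9 W/m².

Q̄ ≈ 492 W/m²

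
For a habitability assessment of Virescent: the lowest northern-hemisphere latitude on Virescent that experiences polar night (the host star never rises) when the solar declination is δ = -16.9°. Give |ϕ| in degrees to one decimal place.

|ϕ| = 73.1°

Polar night requires cos h₀ = −tan ϕ tan δ ≥ 1, i.e. tan ϕ tan δ ≤ −1.
The boundary is |tan ϕ| · |tan δ| = 1, so |ϕ| = 90° − |δ| = 90° − 16.9° = 73.1° in the northern hemisphere.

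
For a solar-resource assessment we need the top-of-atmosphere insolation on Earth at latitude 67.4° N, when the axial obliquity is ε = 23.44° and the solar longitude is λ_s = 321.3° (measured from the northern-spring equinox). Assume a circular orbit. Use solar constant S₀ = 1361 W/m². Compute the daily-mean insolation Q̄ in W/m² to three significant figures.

Q̄ ≈ 36.8 W/m²

Solar declination: sin δ = sin ε · sin λ_s = sin 23.44° × sin 321.3° = -0.24871, so δ = -14.401°.
cos H₀ = −tan(+67.4°) tan(-14.401°) = 0.6169, H₀ = 0.9060 rad.
Bracket: H₀ sin φ sin δ + cos φ cos δ sin H₀ = 0.9060×0.92321×-0.24871 + 0.38430×0.96858×0.78706 = -0.208028 + 0.292964 = 0.084936.
Q̄ = (S₀/π) × [bracket] = (1361/π) × 0.084936 = 36.80 W/m².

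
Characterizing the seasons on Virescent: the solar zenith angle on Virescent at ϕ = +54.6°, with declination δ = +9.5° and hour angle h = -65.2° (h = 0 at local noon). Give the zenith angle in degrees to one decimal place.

cos θ_z = sin ϕ sin δ + cos ϕ cos δ cos h = 0.134535 + 0.239648 = 0.374183.
θ_z = arccos(0.374183) = 68.0°.

θ_z = 68.0°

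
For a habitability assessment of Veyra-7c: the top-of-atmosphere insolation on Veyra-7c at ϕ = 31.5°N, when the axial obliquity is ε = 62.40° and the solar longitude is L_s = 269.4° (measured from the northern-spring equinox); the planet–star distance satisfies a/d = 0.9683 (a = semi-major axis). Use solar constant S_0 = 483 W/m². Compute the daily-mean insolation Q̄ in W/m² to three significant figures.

Q̄ ≈ 0.00 W/m²

Solar declination: sin δ = sin ε · sin L_s = sin 62.40° × sin 269.4° = -0.88615, so δ = -62.394°.
cos h₀ = −tan(+31.5°) tan(-62.394°) = 1.1719 ≥ 1 ⇒ polar night, h₀ = 0 and Q̄ = 0.
Inverse-square distance factor (a/d)² = 0.9683² = 0.937605.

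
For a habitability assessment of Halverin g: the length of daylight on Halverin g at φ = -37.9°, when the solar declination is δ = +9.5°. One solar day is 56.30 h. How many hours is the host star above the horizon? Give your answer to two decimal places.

cos H₀ = −tan φ · tan δ = −tan(-37.9°) × tan(+9.500°) = 0.1303, so H₀ = 1.4402 rad = 82.51°.
Daylight = 2H₀/(2π) × 56.30 h = (1.4402/π) × 56.30 = 25.81 h.

25.81 h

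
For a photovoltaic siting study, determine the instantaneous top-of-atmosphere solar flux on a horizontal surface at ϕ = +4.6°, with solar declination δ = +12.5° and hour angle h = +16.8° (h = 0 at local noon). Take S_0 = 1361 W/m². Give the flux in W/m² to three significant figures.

cos θ_z = sin ϕ sin δ + cos ϕ cos δ cos h = 0.017358 + 0.931617 = 0.948975.
Flux = S_0 · cos θ_z = 1361 × 0.948975 = 1292 W/m².

1.29e+03 W/m²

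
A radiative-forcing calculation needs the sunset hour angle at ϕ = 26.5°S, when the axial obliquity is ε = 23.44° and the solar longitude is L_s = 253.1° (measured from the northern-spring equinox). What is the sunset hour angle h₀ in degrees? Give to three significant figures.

h₀ = 102°

Solar declination: sin δ = sin ε · sin L_s = sin 23.44° × sin 253.1° = -0.38061, so δ = -22.371°.
cos h₀ = −tan ϕ · tan δ = −tan(-26.5°) × tan(-22.371°) = -0.2052, so h₀ = 1.7775 rad = 101.84°.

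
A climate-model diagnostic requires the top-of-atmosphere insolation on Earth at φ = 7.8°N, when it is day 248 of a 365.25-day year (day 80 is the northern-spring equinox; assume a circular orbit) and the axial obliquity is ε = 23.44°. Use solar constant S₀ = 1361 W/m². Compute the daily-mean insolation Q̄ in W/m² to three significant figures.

Q̄ ≈ 436 W/m²

Solar longitude: λ_s = 360° × (248 − 80)/365.25 = 165.585°.
sin δ = sin 23.44° × sin 165.585° = 0.09903, so δ = +5.683°.
cos H₀ = −tan(+7.8°) tan(+5.683°) = -0.0136, H₀ = 1.5844 rad.
Bracket: H₀ sin φ sin δ + cos φ cos δ sin H₀ = 1.5844×0.13572×0.09903 + 0.99075×0.99508×0.99991 = 0.021295 + 0.985787 = 1.007082.
Q̄ = (S₀/π) × [bracket] = (1361/π) × 1.007082 = 436.3 W/m².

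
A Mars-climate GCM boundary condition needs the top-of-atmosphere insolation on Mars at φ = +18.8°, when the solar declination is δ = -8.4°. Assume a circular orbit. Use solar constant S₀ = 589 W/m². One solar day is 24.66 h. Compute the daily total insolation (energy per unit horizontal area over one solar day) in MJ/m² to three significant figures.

cos H₀ = −tan(+18.8°) tan(-8.400°) = 0.0503, H₀ = 1.5205 rad.
Bracket: H₀ sin φ sin δ + cos φ cos δ sin H₀ = 1.5205×0.32227×-0.14608 + 0.94665×0.98927×0.99874 = -0.071581 + 0.935312 = 0.863731.
Q̄ = (S₀/π) × [bracket] = (589/π) × 0.863731 = 161.94 W/m².
Daily total = Q̄ × 24.66 h × 3600 s/h = 161.94 × 24.66 × 3600 / 10⁶ = 14.38 MJ/m².

14.4 MJ/m²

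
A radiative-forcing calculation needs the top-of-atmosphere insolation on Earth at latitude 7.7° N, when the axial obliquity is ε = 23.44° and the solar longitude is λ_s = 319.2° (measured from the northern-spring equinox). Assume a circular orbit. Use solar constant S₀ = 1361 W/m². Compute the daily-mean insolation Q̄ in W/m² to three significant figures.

Solar declination: sin δ = sin ε · sin λ_s = sin 23.44° × sin 319.2° = -0.25992, so δ = -15.066°.
cos H₀ = −tan(+7.7°) tan(-15.066°) = 0.0364, H₀ = 1.5344 rad.
Bracket: H₀ sin φ sin δ + cos φ cos δ sin H₀ = 1.5344×0.13399×-0.25992 + 0.99098×0.96563×0.99934 = -0.053438 + 0.956288 = 0.902850.
Q̄ = (S₀/π) × [bracket] = (1361/π) × 0.902850 = 391.1 W/m².

Q̄ ≈ 391 W/m²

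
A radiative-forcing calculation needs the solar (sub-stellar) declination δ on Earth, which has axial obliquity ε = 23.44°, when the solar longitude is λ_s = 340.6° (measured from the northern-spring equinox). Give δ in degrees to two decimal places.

δ = -7.59°

sin δ = sin ε · sin λ_s = sin 23.44° × sin 340.6° = -0.132130.
δ = arcsin(-0.132130) = -7.59°.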